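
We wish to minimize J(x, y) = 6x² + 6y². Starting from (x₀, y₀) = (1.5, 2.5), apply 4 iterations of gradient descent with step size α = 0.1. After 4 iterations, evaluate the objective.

0.00013056

∇J = (12x, 12y)
Step 1: at (1.5, 2.5), ∇J = (18, 30) → (1.5, 2.5) − 0.1·(18, 30) = (-0.3, -0.5)
Step 2: at (-0.3, -0.5), ∇J = (-3.6, -6) → (-0.3, -0.5) − 0.1·(-3.6, -6) = (0.06, 0.1)
Step 3: at (0.06, 0.1), ∇J = (0.72, 1.2) → (0.06, 0.1) − 0.1·(0.72, 1.2) = (-0.012, -0.02)
Step 4: at (-0.012, -0.02), ∇J = (-0.144, -0.24) → (-0.012, -0.02) − 0.1·(-0.144, -0.24) = (0.0024, 0.004)
J(0.0024, 0.004) = 0.00013056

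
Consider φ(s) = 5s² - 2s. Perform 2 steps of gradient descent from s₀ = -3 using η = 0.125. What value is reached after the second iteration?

0

φ′(s) = 10s - 2
Step 1: φ′(-3) = -32; s₁ = -3 − 0.125·(-32) = 1
Step 2: φ′(1) = 8; s₂ = 1 − 0.125·8 = 0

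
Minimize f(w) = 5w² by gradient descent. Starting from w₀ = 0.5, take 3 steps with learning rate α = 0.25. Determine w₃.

f′(w) = 10w
w₁ = 0.5 − 0.25·5 = -0.75
w₂ = -0.75 − 0.25·(-7.5) = 1.125
w₃ = 1.125 − 0.25·11.25 = -1.6875

-1.6875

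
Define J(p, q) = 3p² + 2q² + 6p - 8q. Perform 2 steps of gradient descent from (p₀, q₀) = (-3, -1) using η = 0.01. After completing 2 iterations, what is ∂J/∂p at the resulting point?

-10.6032

∇J = (6p + 6, 4q - 8)
Step 1: at (-3, -1), ∇J = (-12, -12) → (-3, -1) − 0.01·(-12, -12) = (-2.88, -0.88)
Step 2: at (-2.88, -0.88), ∇J = (-11.28, -11.52) → (-2.88, -0.88) − 0.01·(-11.28, -11.52) = (-2.7672, -0.7648)
∂J/∂p at (-2.7672, -0.7648) = -10.6032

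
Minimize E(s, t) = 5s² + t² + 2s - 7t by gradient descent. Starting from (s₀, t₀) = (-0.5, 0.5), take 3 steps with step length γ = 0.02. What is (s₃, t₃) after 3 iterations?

(-0.3536, 0.845792)

∇E = (10s + 2, 2t - 7)
(s₁, t₁) = (-0.5, 0.5) − 0.02·(-3, -6) = (-0.44, 0.62)
(s₂, t₂) = (-0.44, 0.62) − 0.02·(-2.4, -5.76) = (-0.392, 0.7352)
(s₃, t₃) = (-0.392, 0.7352) − 0.02·(-1.92, -5.5296) = (-0.3536, 0.845792)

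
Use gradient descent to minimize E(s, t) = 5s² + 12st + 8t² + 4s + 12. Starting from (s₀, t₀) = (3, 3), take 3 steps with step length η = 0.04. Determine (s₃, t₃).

∇E = (10s + 12t + 4, 12s + 16t)
Step 1: at (3, 3), ∇E = (70, 84) → (3, 3) − 0.04·(70, 84) = (0.2, -0.36)
Step 2: at (0.2, -0.36), ∇E = (1.68, -3.36) → (0.2, -0.36) − 0.04·(1.68, -3.36) = (0.1328, -0.2256)
Step 3: at (0.1328, -0.2256), ∇E = (2.6208, -2.016) → (0.1328, -0.2256) − 0.04·(2.6208, -2.016) = (0.027968, -0.14496)

(0.027968, -0.14496)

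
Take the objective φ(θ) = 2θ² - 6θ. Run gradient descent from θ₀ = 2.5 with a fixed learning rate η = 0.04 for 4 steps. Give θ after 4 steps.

1.99787136

φ′(θ) = 4θ - 6
θ₁ = 2.5 − 0.04·4 = 2.34
θ₂ = 2.34 − 0.04·3.36 = 2.2056
θ₃ = 2.2056 − 0.04·2.8224 = 2.092704
θ₄ = 2.092704 − 0.04·2.370816 = 1.99787136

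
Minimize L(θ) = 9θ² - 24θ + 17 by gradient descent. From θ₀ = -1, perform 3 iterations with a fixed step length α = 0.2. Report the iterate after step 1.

7.4

L′(θ) = 18θ - 24
Step 1: L′(-1) = -42; θ₁ = -1 − 0.2·(-42) = 7.4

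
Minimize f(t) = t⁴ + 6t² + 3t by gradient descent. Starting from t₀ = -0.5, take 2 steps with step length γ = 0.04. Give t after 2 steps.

f′(t) = 4t³ + 12t + 3
t₁ = -0.5 − 0.04·(-3.5) = -0.36
t₂ = -0.36 − 0.04·(-1.506624) = -0.29973504

-0.29973504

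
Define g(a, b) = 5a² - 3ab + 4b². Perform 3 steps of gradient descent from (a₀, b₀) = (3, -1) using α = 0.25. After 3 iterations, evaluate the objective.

4000

∇g = (10a - 3b, -3a + 8b)
(a₁, b₁) = (3, -1) − 0.25·(33, -17) = (-5.25, 3.25)
(a₂, b₂) = (-5.25, 3.25) − 0.25·(-62.25, 41.75) = (10.3125, -7.1875)
(a₃, b₃) = (10.3125, -7.1875) − 0.25·(124.6875, -88.4375) = (-20.859375, 14.921875)
g(-20.859375, 14.921875) = 4000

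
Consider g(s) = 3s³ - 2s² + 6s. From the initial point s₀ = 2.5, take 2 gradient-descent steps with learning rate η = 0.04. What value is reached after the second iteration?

g′(s) = 9s² - 4s + 6
s₁ = 2.5 − 0.04·52.25 = 0.41
s₂ = 0.41 − 0.04·5.8729 = 0.175084

0.175084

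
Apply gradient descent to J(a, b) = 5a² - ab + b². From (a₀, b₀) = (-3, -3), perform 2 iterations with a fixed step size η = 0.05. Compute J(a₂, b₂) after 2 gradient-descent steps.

9.12808125

∇J = (10a - b, -a + 2b)
(a₁, b₁) = (-3, -3) − 0.05·(-27, -3) = (-1.65, -2.85)
(a₂, b₂) = (-1.65, -2.85) − 0.05·(-13.65, -4.05) = (-0.9675, -2.6475)
J(-0.9675, -2.6475) = 9.12808125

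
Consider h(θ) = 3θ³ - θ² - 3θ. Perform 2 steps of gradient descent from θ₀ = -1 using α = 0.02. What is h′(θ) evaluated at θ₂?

17.131305598976

h′(θ) = 9θ² - 2θ - 3
θ₁ = -1 − 0.02·8 = -1.16
θ₂ = -1.16 − 0.02·11.4304 = -1.388608
h′(θ) at (-1.388608) = 17.131305598976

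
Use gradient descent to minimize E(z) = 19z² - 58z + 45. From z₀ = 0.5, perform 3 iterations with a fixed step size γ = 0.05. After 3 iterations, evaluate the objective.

E′(z) = 38z - 58
Step 1: E′(0.5) = -39; z₁ = 0.5 − 0.05·(-39) = 2.45
Step 2: E′(2.45) = 35.1; z₂ = 2.45 − 0.05·35.1 = 0.695
Step 3: E′(0.695) = -31.59; z₃ = 0.695 − 0.05·(-31.59) = 2.2745
E(2.2745) = 11.37265475

11.37265475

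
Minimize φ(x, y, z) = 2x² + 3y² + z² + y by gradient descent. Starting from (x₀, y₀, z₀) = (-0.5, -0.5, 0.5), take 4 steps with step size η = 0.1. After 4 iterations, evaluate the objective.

-0.03277376

∇φ = (4x, 6y + 1, 2z)
(x₁, y₁, z₁) = (-0.5, -0.5, 0.5) − 0.1·(-2, -2, 1) = (-0.3, -0.3, 0.4)
(x₂, y₂, z₂) = (-0.3, -0.3, 0.4) − 0.1·(-1.2, -0.8, 0.8) = (-0.18, -0.22, 0.32)
(x₃, y₃, z₃) = (-0.18, -0.22, 0.32) − 0.1·(-0.72, -0.32, 0.64) = (-0.108, -0.188, 0.256)
(x₄, y₄, z₄) = (-0.108, -0.188, 0.256) − 0.1·(-0.432, -0.128, 0.512) = (-0.0648, -0.1752, 0.2048)
φ(-0.0648, -0.1752, 0.2048) = -0.03277376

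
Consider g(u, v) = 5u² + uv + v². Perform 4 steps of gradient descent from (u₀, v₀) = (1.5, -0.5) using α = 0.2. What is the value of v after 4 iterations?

0.0896

∇g = (10u + v, u + 2v)
(u₁, v₁) = (1.5, -0.5) − 0.2·(14.5, 0.5) = (-1.4, -0.6)
(u₂, v₂) = (-1.4, -0.6) − 0.2·(-14.6, -2.6) = (1.52, -0.08)
(u₃, v₃) = (1.52, -0.08) − 0.2·(15.12, 1.36) = (-1.504, -0.352)
(u₄, v₄) = (-1.504, -0.352) − 0.2·(-15.392, -2.208) = (1.5744, 0.0896)
v = 0.0896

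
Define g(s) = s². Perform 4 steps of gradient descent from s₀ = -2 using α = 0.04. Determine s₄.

-1.43278592

g′(s) = 2s
s₁ = -2 − 0.04·(-4) = -1.84
s₂ = -1.84 − 0.04·(-3.68) = -1.6928
s₃ = -1.6928 − 0.04·(-3.3856) = -1.557376
s₄ = -1.557376 − 0.04·(-3.114752) = -1.43278592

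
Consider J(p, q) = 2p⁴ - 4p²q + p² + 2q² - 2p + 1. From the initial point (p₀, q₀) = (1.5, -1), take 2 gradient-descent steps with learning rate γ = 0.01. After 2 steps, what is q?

∇J = (8p³ - 8pq + 2p - 2, -4p² + 4q)
(p₁, q₁) = (1.5, -1) − 0.01·(40, -13) = (1.1, -0.87)
(p₂, q₂) = (1.1, -0.87) − 0.01·(18.504, -8.32) = (0.91496, -0.7868)
q = -0.7868

-0.7868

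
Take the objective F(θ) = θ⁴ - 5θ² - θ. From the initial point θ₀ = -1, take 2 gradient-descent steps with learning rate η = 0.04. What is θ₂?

-1.36352

F′(θ) = 4θ³ - 10θ - 1
θ₁ = -1 − 0.04·5 = -1.2
θ₂ = -1.2 − 0.04·4.088 = -1.36352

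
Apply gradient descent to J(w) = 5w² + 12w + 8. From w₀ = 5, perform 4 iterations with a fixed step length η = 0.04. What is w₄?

-0.39648

J′(w) = 10w + 12
w₁ = 5 − 0.04·62 = 2.52
w₂ = 2.52 − 0.04·37.2 = 1.032
w₃ = 1.032 − 0.04·22.32 = 0.1392
w₄ = 0.1392 − 0.04·13.392 = -0.39648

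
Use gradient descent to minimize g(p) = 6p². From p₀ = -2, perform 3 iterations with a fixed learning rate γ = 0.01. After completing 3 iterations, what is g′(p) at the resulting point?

g′(p) = 12p
p₁ = -2 − 0.01·(-24) = -1.76
p₂ = -1.76 − 0.01·(-21.12) = -1.5488
p₃ = -1.5488 − 0.01·(-18.5856) = -1.362944
g′(p) at (-1.362944) = -16.355328

-16.355328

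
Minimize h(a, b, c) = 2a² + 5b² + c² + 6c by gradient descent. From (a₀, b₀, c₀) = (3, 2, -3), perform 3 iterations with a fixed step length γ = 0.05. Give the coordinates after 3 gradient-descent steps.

∇h = (4a, 10b, 2c + 6)
Step 1: at (3, 2, -3), ∇h = (12, 20, 0) → (3, 2, -3) − 0.05·(12, 20, 0) = (2.4, 1, -3)
Step 2: at (2.4, 1, -3), ∇h = (9.6, 10, 0) → (2.4, 1, -3) − 0.05·(9.6, 10, 0) = (1.92, 0.5, -3)
Step 3: at (1.92, 0.5, -3), ∇h = (7.68, 5, 0) → (1.92, 0.5, -3) − 0.05·(7.68, 5, 0) = (1.536, 0.25, -3)

(1.536, 0.25, -3)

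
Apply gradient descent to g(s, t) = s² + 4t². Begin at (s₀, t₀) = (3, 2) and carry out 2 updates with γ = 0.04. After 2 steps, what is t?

∇g = (2s, 8t)
(s₁, t₁) = (3, 2) − 0.04·(6, 16) = (2.76, 1.36)
(s₂, t₂) = (2.76, 1.36) − 0.04·(5.52, 10.88) = (2.5392, 0.9248)
t = 0.9248

0.9248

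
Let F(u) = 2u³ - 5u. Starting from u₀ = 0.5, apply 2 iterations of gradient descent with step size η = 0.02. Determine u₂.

0.631012

F′(u) = 6u² - 5
Step 1: F′(0.5) = -3.5; u₁ = 0.5 − 0.02·(-3.5) = 0.57
Step 2: F′(0.57) = -3.0506; u₂ = 0.57 − 0.02·(-3.0506) = 0.631012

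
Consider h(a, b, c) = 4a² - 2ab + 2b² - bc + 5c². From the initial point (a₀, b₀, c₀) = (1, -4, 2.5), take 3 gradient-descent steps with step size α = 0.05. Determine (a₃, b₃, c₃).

∇h = (8a - 2b, -2a + 4b - c, -b + 10c)
(a₁, b₁, c₁) = (1, -4, 2.5) − 0.05·(16, -20.5, 29) = (0.2, -2.975, 1.05)
(a₂, b₂, c₂) = (0.2, -2.975, 1.05) − 0.05·(7.55, -13.35, 13.475) = (-0.1775, -2.3075, 0.37625)
(a₃, b₃, c₃) = (-0.1775, -2.3075, 0.37625) − 0.05·(3.195, -9.25125, 6.07) = (-0.33725, -1.8449375, 0.07275)

(-0.33725, -1.8449375, 0.07275)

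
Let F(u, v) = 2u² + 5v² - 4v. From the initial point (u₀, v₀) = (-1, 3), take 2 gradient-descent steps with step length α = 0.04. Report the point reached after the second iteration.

(-0.7056, 1.336)

∇F = (4u, 10v - 4)
Step 1: at (-1, 3), ∇F = (-4, 26) → (-1, 3) − 0.04·(-4, 26) = (-0.84, 1.96)
Step 2: at (-0.84, 1.96), ∇F = (-3.36, 15.6) → (-0.84, 1.96) − 0.04·(-3.36, 15.6) = (-0.7056, 1.336)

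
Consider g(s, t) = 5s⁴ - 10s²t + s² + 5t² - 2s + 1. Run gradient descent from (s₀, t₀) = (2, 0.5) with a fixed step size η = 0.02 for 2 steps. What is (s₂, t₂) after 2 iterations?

(-0.9325184, 1.10112)

∇g = (20s³ - 20st + 2s - 2, -10s² + 10t)
(s₁, t₁) = (2, 0.5) − 0.02·(142, -35) = (-0.84, 1.2)
(s₂, t₂) = (-0.84, 1.2) − 0.02·(4.62592, 4.944) = (-0.9325184, 1.10112)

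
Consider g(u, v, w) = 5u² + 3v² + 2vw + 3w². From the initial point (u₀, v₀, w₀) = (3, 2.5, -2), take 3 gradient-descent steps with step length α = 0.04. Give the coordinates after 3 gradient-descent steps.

∇g = (10u, 6v + 2w, 2v + 6w)
(u₁, v₁, w₁) = (3, 2.5, -2) − 0.04·(30, 11, -7) = (1.8, 2.06, -1.72)
(u₂, v₂, w₂) = (1.8, 2.06, -1.72) − 0.04·(18, 8.92, -6.2) = (1.08, 1.7032, -1.472)
(u₃, v₃, w₃) = (1.08, 1.7032, -1.472) − 0.04·(10.8, 7.2752, -5.4256) = (0.648, 1.412192, -1.254976)

(0.648, 1.412192, -1.254976)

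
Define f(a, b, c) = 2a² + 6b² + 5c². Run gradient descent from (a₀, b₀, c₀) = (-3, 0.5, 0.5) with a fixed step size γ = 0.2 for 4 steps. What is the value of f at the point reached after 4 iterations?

23.38688192

∇f = (4a, 12b, 10c)
(a₁, b₁, c₁) = (-3, 0.5, 0.5) − 0.2·(-12, 6, 5) = (-0.6, -0.7, -0.5)
(a₂, b₂, c₂) = (-0.6, -0.7, -0.5) − 0.2·(-2.4, -8.4, -5) = (-0.12, 0.98, 0.5)
(a₃, b₃, c₃) = (-0.12, 0.98, 0.5) − 0.2·(-0.48, 11.76, 5) = (-0.024, -1.372, -0.5)
(a₄, b₄, c₄) = (-0.024, -1.372, -0.5) − 0.2·(-0.096, -16.464, -5) = (-0.0048, 1.9208, 0.5)
f(-0.0048, 1.9208, 0.5) = 23.38688192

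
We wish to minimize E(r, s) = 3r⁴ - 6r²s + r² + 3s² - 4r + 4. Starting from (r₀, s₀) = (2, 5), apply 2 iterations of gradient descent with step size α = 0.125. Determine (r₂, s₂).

(-151.375, 19.8125)

∇E = (12r³ - 12rs + 2r - 4, -6r² + 6s)
(r₁, s₁) = (2, 5) − 0.125·(-24, 6) = (5, 4.25)
(r₂, s₂) = (5, 4.25) − 0.125·(1251, -124.5) = (-151.375, 19.8125)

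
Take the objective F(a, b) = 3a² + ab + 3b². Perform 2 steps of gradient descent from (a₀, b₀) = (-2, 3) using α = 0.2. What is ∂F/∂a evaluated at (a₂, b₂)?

∇F = (6a + b, a + 6b)
Step 1: at (-2, 3), ∇F = (-9, 16) → (-2, 3) − 0.2·(-9, 16) = (-0.2, -0.2)
Step 2: at (-0.2, -0.2), ∇F = (-1.4, -1.4) → (-0.2, -0.2) − 0.2·(-1.4, -1.4) = (0.08, 0.08)
∂F/∂a at (0.08, 0.08) = 0.56

0.56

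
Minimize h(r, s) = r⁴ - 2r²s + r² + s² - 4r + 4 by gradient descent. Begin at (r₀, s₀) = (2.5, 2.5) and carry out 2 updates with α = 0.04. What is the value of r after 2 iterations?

1.33172224

∇h = (4r³ - 4rs + 2r - 4, -2r² + 2s)
Step 1: at (2.5, 2.5), ∇h = (38.5, -7.5) → (2.5, 2.5) − 0.04·(38.5, -7.5) = (0.96, 2.8)
Step 2: at (0.96, 2.8), ∇h = (-9.293056, 3.7568) → (0.96, 2.8) − 0.04·(-9.293056, 3.7568) = (1.33172224, 2.649728)
r = 1.33172224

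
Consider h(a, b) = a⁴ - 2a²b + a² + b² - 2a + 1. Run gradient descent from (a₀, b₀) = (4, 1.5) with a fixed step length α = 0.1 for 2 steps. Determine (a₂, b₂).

∇h = (4a³ - 4ab + 2a - 2, -2a² + 2b)
(a₁, b₁) = (4, 1.5) − 0.1·(238, -29) = (-19.8, 4.4)
(a₂, b₂) = (-19.8, 4.4) − 0.1·(-30742.688, -775.28) = (3054.4688, 81.928)

(3054.4688, 81.928)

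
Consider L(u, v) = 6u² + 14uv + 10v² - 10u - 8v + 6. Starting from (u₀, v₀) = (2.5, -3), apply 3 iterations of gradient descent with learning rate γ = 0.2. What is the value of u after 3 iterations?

∇L = (12u + 14v - 10, 14u + 20v - 8)
Step 1: at (2.5, -3), ∇L = (-22, -33) → (2.5, -3) − 0.2·(-22, -33) = (6.9, 3.6)
Step 2: at (6.9, 3.6), ∇L = (123.2, 160.6) → (6.9, 3.6) − 0.2·(123.2, 160.6) = (-17.74, -28.52)
Step 3: at (-17.74, -28.52), ∇L = (-622.16, -826.76) → (-17.74, -28.52) − 0.2·(-622.16, -826.76) = (106.692, 136.832)
u = 106.692

106.692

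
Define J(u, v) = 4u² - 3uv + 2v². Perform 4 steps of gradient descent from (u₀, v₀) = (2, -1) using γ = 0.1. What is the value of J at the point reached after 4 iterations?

0.00051592

∇J = (8u - 3v, -3u + 4v)
(u₁, v₁) = (2, -1) − 0.1·(19, -10) = (0.1, 0)
(u₂, v₂) = (0.1, 0) − 0.1·(0.8, -0.3) = (0.02, 0.03)
(u₃, v₃) = (0.02, 0.03) − 0.1·(0.07, 0.06) = (0.013, 0.024)
(u₄, v₄) = (0.013, 0.024) − 0.1·(0.032, 0.057) = (0.0098, 0.0183)
J(0.0098, 0.0183) = 0.00051592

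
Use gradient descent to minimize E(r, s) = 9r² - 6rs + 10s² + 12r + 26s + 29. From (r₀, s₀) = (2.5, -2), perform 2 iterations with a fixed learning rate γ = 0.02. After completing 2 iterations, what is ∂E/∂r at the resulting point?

∇E = (18r - 6s + 12, -6r + 20s + 26)
(r₁, s₁) = (2.5, -2) − 0.02·(69, -29) = (1.12, -1.42)
(r₂, s₂) = (1.12, -1.42) − 0.02·(40.68, -9.12) = (0.3064, -1.2376)
∂E/∂r at (0.3064, -1.2376) = 24.9408

24.9408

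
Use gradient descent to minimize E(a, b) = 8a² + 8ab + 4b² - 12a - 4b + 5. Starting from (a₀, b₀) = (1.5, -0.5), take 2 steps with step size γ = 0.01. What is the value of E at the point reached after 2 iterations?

0.83321344

∇E = (16a + 8b - 12, 8a + 8b - 4)
Step 1: at (1.5, -0.5), ∇E = (8, 4) → (1.5, -0.5) − 0.01·(8, 4) = (1.42, -0.54)
Step 2: at (1.42, -0.54), ∇E = (6.4, 3.04) → (1.42, -0.54) − 0.01·(6.4, 3.04) = (1.356, -0.5704)
E(1.356, -0.5704) = 0.83321344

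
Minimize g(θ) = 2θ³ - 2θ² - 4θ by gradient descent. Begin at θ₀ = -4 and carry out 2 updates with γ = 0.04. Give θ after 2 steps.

-26.104576

g′(θ) = 6θ² - 4θ - 4
Step 1: g′(-4) = 108; θ₁ = -4 − 0.04·108 = -8.32
Step 2: g′(-8.32) = 444.6144; θ₂ = -8.32 − 0.04·444.6144 = -26.104576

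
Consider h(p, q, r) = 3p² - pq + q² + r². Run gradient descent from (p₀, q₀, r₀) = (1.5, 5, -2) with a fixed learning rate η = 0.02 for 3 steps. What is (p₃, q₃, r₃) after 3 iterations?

∇h = (6p - q, -p + 2q, 2r)
(p₁, q₁, r₁) = (1.5, 5, -2) − 0.02·(4, 8.5, -4) = (1.42, 4.83, -1.92)
(p₂, q₂, r₂) = (1.42, 4.83, -1.92) − 0.02·(3.69, 8.24, -3.84) = (1.3462, 4.6652, -1.8432)
(p₃, q₃, r₃) = (1.3462, 4.6652, -1.8432) − 0.02·(3.412, 7.9842, -3.6864) = (1.27796, 4.505516, -1.769472)

(1.27796, 4.505516, -1.769472)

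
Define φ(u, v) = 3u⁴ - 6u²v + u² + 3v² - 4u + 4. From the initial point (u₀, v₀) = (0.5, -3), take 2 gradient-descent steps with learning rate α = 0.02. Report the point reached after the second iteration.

∇φ = (12u³ - 12uv + 2u - 4, -6u² + 6v)
(u₁, v₁) = (0.5, -3) − 0.02·(16.5, -19.5) = (0.17, -2.61)
(u₂, v₂) = (0.17, -2.61) − 0.02·(1.723356, -15.8334) = (0.13553288, -2.293332)

(0.13553288, -2.293332)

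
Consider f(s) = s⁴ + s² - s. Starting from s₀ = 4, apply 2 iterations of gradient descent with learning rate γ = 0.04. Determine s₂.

38.38844928

f′(s) = 4s³ + 2s - 1
Step 1: f′(4) = 263; s₁ = 4 − 0.04·263 = -6.52
Step 2: f′(-6.52) = -1122.711232; s₂ = -6.52 − 0.04·(-1122.711232) = 38.38844928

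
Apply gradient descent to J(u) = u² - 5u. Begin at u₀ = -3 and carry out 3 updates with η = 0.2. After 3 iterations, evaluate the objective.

J′(u) = 2u - 5
Step 1: J′(-3) = -11; u₁ = -3 − 0.2·(-11) = -0.8
Step 2: J′(-0.8) = -6.6; u₂ = -0.8 − 0.2·(-6.6) = 0.52
Step 3: J′(0.52) = -3.96; u₃ = 0.52 − 0.2·(-3.96) = 1.312
J(1.312) = -4.838656

-4.838656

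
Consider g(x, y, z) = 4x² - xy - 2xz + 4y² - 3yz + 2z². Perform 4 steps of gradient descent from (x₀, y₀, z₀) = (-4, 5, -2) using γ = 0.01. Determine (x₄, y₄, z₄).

∇g = (8x - y - 2z, -x + 8y - 3z, -2x - 3y + 4z)
(x₁, y₁, z₁) = (-4, 5, -2) − 0.01·(-33, 50, -15) = (-3.67, 4.5, -1.85)
(x₂, y₂, z₂) = (-3.67, 4.5, -1.85) − 0.01·(-30.16, 45.22, -13.56) = (-3.3684, 4.0478, -1.7144)
(x₃, y₃, z₃) = (-3.3684, 4.0478, -1.7144) − 0.01·(-27.5662, 40.894, -12.2642) = (-3.092738, 3.63886, -1.591758)
(x₄, y₄, z₄) = (-3.092738, 3.63886, -1.591758) − 0.01·(-25.197248, 36.978892, -11.098136) = (-2.84076552, 3.26907108, -1.48077664)

(-2.84076552, 3.26907108, -1.48077664)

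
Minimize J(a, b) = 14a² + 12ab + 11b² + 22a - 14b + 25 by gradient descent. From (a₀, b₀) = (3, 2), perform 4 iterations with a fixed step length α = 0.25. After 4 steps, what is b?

11376.3125

∇J = (28a + 12b + 22, 12a + 22b - 14)
(a₁, b₁) = (3, 2) − 0.25·(130, 66) = (-29.5, -14.5)
(a₂, b₂) = (-29.5, -14.5) − 0.25·(-978, -687) = (215, 157.25)
(a₃, b₃) = (215, 157.25) − 0.25·(7929, 6025.5) = (-1767.25, -1349.125)
(a₄, b₄) = (-1767.25, -1349.125) − 0.25·(-65650.5, -50901.75) = (14645.375, 11376.3125)
b = 11376.3125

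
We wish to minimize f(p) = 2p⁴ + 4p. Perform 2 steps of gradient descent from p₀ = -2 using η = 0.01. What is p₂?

-1.22048

f′(p) = 8p³ + 4
Step 1: f′(-2) = -60; p₁ = -2 − 0.01·(-60) = -1.4
Step 2: f′(-1.4) = -17.952; p₂ = -1.4 − 0.01·(-17.952) = -1.22048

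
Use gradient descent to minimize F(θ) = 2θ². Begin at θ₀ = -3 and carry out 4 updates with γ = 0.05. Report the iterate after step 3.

F′(θ) = 4θ
Step 1: F′(-3) = -12; θ₁ = -3 − 0.05·(-12) = -2.4
Step 2: F′(-2.4) = -9.6; θ₂ = -2.4 − 0.05·(-9.6) = -1.92
Step 3: F′(-1.92) = -7.68; θ₃ = -1.92 − 0.05·(-7.68) = -1.536

-1.536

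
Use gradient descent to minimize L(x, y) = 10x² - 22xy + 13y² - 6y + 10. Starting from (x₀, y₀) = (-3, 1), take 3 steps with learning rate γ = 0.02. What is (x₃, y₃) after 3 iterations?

(-1.04224, -0.773952)

∇L = (20x - 22y, -22x + 26y - 6)
(x₁, y₁) = (-3, 1) − 0.02·(-82, 86) = (-1.36, -0.72)
(x₂, y₂) = (-1.36, -0.72) − 0.02·(-11.36, 5.2) = (-1.1328, -0.824)
(x₃, y₃) = (-1.1328, -0.824) − 0.02·(-4.528, -2.5024) = (-1.04224, -0.773952)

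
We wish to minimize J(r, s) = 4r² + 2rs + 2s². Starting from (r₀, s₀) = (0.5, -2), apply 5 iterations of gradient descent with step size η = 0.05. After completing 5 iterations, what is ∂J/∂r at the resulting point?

0.90923

∇J = (8r + 2s, 2r + 4s)
(r₁, s₁) = (0.5, -2) − 0.05·(0, -7) = (0.5, -1.65)
(r₂, s₂) = (0.5, -1.65) − 0.05·(0.7, -5.6) = (0.465, -1.37)
(r₃, s₃) = (0.465, -1.37) − 0.05·(0.98, -4.55) = (0.416, -1.1425)
(r₄, s₄) = (0.416, -1.1425) − 0.05·(1.043, -3.738) = (0.36385, -0.9556)
(r₅, s₅) = (0.36385, -0.9556) − 0.05·(0.9996, -3.0947) = (0.31387, -0.800865)
∂J/∂r at (0.31387, -0.800865) = 0.90923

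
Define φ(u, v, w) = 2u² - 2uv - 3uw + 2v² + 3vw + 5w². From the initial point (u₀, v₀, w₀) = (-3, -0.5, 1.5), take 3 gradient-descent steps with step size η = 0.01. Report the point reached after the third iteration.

(-2.577208, -0.716964, 0.910293)

∇φ = (4u - 2v - 3w, -2u + 4v + 3w, -3u + 3v + 10w)
Step 1: at (-3, -0.5, 1.5), ∇φ = (-15.5, 8.5, 22.5) → (-3, -0.5, 1.5) − 0.01·(-15.5, 8.5, 22.5) = (-2.845, -0.585, 1.275)
Step 2: at (-2.845, -0.585, 1.275), ∇φ = (-14.035, 7.175, 19.53) → (-2.845, -0.585, 1.275) − 0.01·(-14.035, 7.175, 19.53) = (-2.70465, -0.65675, 1.0797)
Step 3: at (-2.70465, -0.65675, 1.0797), ∇φ = (-12.7442, 6.0214, 16.9407) → (-2.70465, -0.65675, 1.0797) − 0.01·(-12.7442, 6.0214, 16.9407) = (-2.577208, -0.716964, 0.910293)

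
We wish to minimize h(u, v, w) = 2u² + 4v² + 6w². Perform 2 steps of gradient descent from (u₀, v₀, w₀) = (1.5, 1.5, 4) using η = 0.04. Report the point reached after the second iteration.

(1.0584, 0.6936, 1.0816)

∇h = (4u, 8v, 12w)
Step 1: at (1.5, 1.5, 4), ∇h = (6, 12, 48) → (1.5, 1.5, 4) − 0.04·(6, 12, 48) = (1.26, 1.02, 2.08)
Step 2: at (1.26, 1.02, 2.08), ∇h = (5.04, 8.16, 24.96) → (1.26, 1.02, 2.08) − 0.04·(5.04, 8.16, 24.96) = (1.0584, 0.6936, 1.0816)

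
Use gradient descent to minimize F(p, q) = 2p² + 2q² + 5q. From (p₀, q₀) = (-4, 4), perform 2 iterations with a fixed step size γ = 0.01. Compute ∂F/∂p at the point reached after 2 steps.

∇F = (4p, 4q + 5)
(p₁, q₁) = (-4, 4) − 0.01·(-16, 21) = (-3.84, 3.79)
(p₂, q₂) = (-3.84, 3.79) − 0.01·(-15.36, 20.16) = (-3.6864, 3.5884)
∂F/∂p at (-3.6864, 3.5884) = -14.7456

-14.7456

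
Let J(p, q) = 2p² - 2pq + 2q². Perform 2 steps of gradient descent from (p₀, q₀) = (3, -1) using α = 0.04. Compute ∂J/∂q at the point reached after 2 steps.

∇J = (4p - 2q, -2p + 4q)
Step 1: at (3, -1), ∇J = (14, -10) → (3, -1) − 0.04·(14, -10) = (2.44, -0.6)
Step 2: at (2.44, -0.6), ∇J = (10.96, -7.28) → (2.44, -0.6) − 0.04·(10.96, -7.28) = (2.0016, -0.3088)
∂J/∂q at (2.0016, -0.3088) = -5.2384

-5.2384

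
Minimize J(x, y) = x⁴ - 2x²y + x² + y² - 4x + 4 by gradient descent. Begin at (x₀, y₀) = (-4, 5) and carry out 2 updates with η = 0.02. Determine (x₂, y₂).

(-0.25374208, 5.224704)

∇J = (4x³ - 4xy + 2x - 4, -2x² + 2y)
(x₁, y₁) = (-4, 5) − 0.02·(-188, -22) = (-0.24, 5.44)
(x₂, y₂) = (-0.24, 5.44) − 0.02·(0.687104, 10.7648) = (-0.25374208, 5.224704)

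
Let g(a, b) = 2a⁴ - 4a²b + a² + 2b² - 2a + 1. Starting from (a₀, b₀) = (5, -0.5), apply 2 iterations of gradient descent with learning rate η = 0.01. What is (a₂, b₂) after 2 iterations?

∇g = (8a³ - 8ab + 2a - 2, -4a² + 4b)
Step 1: at (5, -0.5), ∇g = (1028, -102) → (5, -0.5) − 0.01·(1028, -102) = (-5.28, 0.52)
Step 2: at (-5.28, 0.52), ∇g = (-1168.178816, -109.4336) → (-5.28, 0.52) − 0.01·(-1168.178816, -109.4336) = (6.40178816, 1.614336)

(6.40178816, 1.614336)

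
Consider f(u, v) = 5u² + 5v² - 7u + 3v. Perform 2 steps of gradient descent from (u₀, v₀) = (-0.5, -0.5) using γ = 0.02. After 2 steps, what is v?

∇f = (10u - 7, 10v + 3)
Step 1: at (-0.5, -0.5), ∇f = (-12, -2) → (-0.5, -0.5) − 0.02·(-12, -2) = (-0.26, -0.46)
Step 2: at (-0.26, -0.46), ∇f = (-9.6, -1.6) → (-0.26, -0.46) − 0.02·(-9.6, -1.6) = (-0.068, -0.428)
v = -0.428

-0.428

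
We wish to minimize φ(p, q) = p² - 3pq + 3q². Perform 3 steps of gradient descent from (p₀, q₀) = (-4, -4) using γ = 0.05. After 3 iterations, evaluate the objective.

5.70881325

∇φ = (2p - 3q, -3p + 6q)
(p₁, q₁) = (-4, -4) − 0.05·(4, -12) = (-4.2, -3.4)
(p₂, q₂) = (-4.2, -3.4) − 0.05·(1.8, -7.8) = (-4.29, -3.01)
(p₃, q₃) = (-4.29, -3.01) − 0.05·(0.45, -5.19) = (-4.3125, -2.7505)
φ(-4.3125, -2.7505) = 5.70881325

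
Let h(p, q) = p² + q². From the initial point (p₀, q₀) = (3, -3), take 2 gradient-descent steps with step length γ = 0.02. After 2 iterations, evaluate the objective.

15.28823808

∇h = (2p, 2q)
Step 1: at (3, -3), ∇h = (6, -6) → (3, -3) − 0.02·(6, -6) = (2.88, -2.88)
Step 2: at (2.88, -2.88), ∇h = (5.76, -5.76) → (2.88, -2.88) − 0.02·(5.76, -5.76) = (2.7648, -2.7648)
h(2.7648, -2.7648) = 15.28823808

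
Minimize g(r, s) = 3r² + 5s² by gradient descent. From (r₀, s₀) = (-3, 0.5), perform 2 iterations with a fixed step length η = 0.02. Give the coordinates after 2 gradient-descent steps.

(-2.3232, 0.32)

∇g = (6r, 10s)
Step 1: at (-3, 0.5), ∇g = (-18, 5) → (-3, 0.5) − 0.02·(-18, 5) = (-2.64, 0.4)
Step 2: at (-2.64, 0.4), ∇g = (-15.84, 4) → (-2.64, 0.4) − 0.02·(-15.84, 4) = (-2.3232, 0.32)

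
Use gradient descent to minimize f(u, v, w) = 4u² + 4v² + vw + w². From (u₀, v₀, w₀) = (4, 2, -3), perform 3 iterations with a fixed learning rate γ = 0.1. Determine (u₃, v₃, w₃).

∇f = (8u, 8v + w, v + 2w)
(u₁, v₁, w₁) = (4, 2, -3) − 0.1·(32, 13, -4) = (0.8, 0.7, -2.6)
(u₂, v₂, w₂) = (0.8, 0.7, -2.6) − 0.1·(6.4, 3, -4.5) = (0.16, 0.4, -2.15)
(u₃, v₃, w₃) = (0.16, 0.4, -2.15) − 0.1·(1.28, 1.05, -3.9) = (0.032, 0.295, -1.76)

(0.032, 0.295, -1.76)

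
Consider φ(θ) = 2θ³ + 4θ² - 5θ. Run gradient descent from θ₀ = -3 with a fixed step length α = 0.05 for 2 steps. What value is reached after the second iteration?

φ′(θ) = 6θ² + 8θ - 5
Step 1: φ′(-3) = 25; θ₁ = -3 − 0.05·25 = -4.25
Step 2: φ′(-4.25) = 69.375; θ₂ = -4.25 − 0.05·69.375 = -7.71875

-7.71875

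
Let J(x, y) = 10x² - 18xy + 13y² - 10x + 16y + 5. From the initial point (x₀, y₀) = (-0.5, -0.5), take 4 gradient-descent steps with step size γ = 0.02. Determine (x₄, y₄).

∇J = (20x - 18y - 10, -18x + 26y + 16)
(x₁, y₁) = (-0.5, -0.5) − 0.02·(-11, 12) = (-0.28, -0.74)
(x₂, y₂) = (-0.28, -0.74) − 0.02·(-2.28, 1.8) = (-0.2344, -0.776)
(x₃, y₃) = (-0.2344, -0.776) − 0.02·(-0.72, 0.0432) = (-0.22, -0.776864)
(x₄, y₄) = (-0.22, -0.776864) − 0.02·(-0.416448, -0.238464) = (-0.21167104, -0.77209472)

(-0.21167104, -0.77209472)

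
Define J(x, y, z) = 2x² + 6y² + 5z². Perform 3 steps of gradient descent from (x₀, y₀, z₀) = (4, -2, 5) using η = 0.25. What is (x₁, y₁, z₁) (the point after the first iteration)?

∇J = (4x, 12y, 10z)
Step 1: at (4, -2, 5), ∇J = (16, -24, 50) → (4, -2, 5) − 0.25·(16, -24, 50) = (0, 4, -7.5)

(0, 4, -7.5)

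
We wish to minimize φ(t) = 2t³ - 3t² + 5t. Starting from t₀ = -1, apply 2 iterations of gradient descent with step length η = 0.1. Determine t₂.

-9.194

φ′(t) = 6t² - 6t + 5
t₁ = -1 − 0.1·17 = -2.7
t₂ = -2.7 − 0.1·64.94 = -9.194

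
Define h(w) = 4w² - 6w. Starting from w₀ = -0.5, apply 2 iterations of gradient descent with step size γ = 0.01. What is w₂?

h′(w) = 8w - 6
w₁ = -0.5 − 0.01·(-10) = -0.4
w₂ = -0.4 − 0.01·(-9.2) = -0.308

-0.308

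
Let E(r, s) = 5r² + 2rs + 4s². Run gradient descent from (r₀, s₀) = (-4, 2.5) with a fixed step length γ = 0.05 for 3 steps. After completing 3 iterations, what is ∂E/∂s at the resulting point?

∇E = (10r + 2s, 2r + 8s)
(r₁, s₁) = (-4, 2.5) − 0.05·(-35, 12) = (-2.25, 1.9)
(r₂, s₂) = (-2.25, 1.9) − 0.05·(-18.7, 10.7) = (-1.315, 1.365)
(r₃, s₃) = (-1.315, 1.365) − 0.05·(-10.42, 8.29) = (-0.794, 0.9505)
∂E/∂s at (-0.794, 0.9505) = 6.016

6.016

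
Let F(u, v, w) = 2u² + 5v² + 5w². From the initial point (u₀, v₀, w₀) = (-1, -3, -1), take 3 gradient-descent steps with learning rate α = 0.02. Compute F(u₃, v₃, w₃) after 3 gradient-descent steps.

∇F = (4u, 10v, 10w)
(u₁, v₁, w₁) = (-1, -3, -1) − 0.02·(-4, -30, -10) = (-0.92, -2.4, -0.8)
(u₂, v₂, w₂) = (-0.92, -2.4, -0.8) − 0.02·(-3.68, -24, -8) = (-0.8464, -1.92, -0.64)
(u₃, v₃, w₃) = (-0.8464, -1.92, -0.64) − 0.02·(-3.3856, -19.2, -6.4) = (-0.778688, -1.536, -0.512)
F(-0.778688, -1.536, -0.512) = 14.319910002688

14.319910002688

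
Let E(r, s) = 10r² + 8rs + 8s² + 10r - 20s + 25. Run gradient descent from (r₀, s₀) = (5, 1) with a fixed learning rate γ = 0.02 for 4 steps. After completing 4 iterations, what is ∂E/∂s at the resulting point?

∇E = (20r + 8s + 10, 8r + 16s - 20)
Step 1: at (5, 1), ∇E = (118, 36) → (5, 1) − 0.02·(118, 36) = (2.64, 0.28)
Step 2: at (2.64, 0.28), ∇E = (65.04, 5.6) → (2.64, 0.28) − 0.02·(65.04, 5.6) = (1.3392, 0.168)
Step 3: at (1.3392, 0.168), ∇E = (38.128, -6.5984) → (1.3392, 0.168) − 0.02·(38.128, -6.5984) = (0.57664, 0.299968)
Step 4: at (0.57664, 0.299968), ∇E = (23.932544, -10.587392) → (0.57664, 0.299968) − 0.02·(23.932544, -10.587392) = (0.09798912, 0.51171584)
∂E/∂s at (0.09798912, 0.51171584) = -11.0286336

-11.0286336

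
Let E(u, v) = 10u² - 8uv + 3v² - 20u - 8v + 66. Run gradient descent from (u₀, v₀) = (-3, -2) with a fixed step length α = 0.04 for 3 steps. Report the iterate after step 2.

(0.0208, -1.4624)

∇E = (20u - 8v - 20, -8u + 6v - 8)
(u₁, v₁) = (-3, -2) − 0.04·(-64, 4) = (-0.44, -2.16)
(u₂, v₂) = (-0.44, -2.16) − 0.04·(-11.52, -17.44) = (0.0208, -1.4624)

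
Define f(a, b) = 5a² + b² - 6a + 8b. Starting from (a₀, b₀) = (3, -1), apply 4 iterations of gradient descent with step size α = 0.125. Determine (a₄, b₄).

∇f = (10a - 6, 2b + 8)
(a₁, b₁) = (3, -1) − 0.125·(24, 6) = (0, -1.75)
(a₂, b₂) = (0, -1.75) − 0.125·(-6, 4.5) = (0.75, -2.3125)
(a₃, b₃) = (0.75, -2.3125) − 0.125·(1.5, 3.375) = (0.5625, -2.734375)
(a₄, b₄) = (0.5625, -2.734375) − 0.125·(-0.375, 2.53125) = (0.609375, -3.05078125)

(0.609375, -3.05078125)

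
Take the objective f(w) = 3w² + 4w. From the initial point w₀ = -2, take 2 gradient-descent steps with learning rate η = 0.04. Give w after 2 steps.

f′(w) = 6w + 4
w₁ = -2 − 0.04·(-8) = -1.68
w₂ = -1.68 − 0.04·(-6.08) = -1.4368

-1.4368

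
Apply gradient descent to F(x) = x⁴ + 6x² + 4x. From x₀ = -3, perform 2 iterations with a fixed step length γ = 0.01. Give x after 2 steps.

F′(x) = 4x³ + 12x + 4
x₁ = -3 − 0.01·(-140) = -1.6
x₂ = -1.6 − 0.01·(-31.584) = -1.28416

-1.28416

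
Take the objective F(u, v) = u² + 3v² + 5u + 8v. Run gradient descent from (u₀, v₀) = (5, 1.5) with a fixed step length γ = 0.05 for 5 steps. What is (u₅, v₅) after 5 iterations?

(1.928675, -0.857135)

∇F = (2u + 5, 6v + 8)
(u₁, v₁) = (5, 1.5) − 0.05·(15, 17) = (4.25, 0.65)
(u₂, v₂) = (4.25, 0.65) − 0.05·(13.5, 11.9) = (3.575, 0.055)
(u₃, v₃) = (3.575, 0.055) − 0.05·(12.15, 8.33) = (2.9675, -0.3615)
(u₄, v₄) = (2.9675, -0.3615) − 0.05·(10.935, 5.831) = (2.42075, -0.65305)
(u₅, v₅) = (2.42075, -0.65305) − 0.05·(9.8415, 4.0817) = (1.928675, -0.857135)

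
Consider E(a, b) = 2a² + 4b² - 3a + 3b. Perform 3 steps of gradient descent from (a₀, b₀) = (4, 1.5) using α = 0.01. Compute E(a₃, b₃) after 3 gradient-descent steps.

∇E = (4a - 3, 8b + 3)
(a₁, b₁) = (4, 1.5) − 0.01·(13, 15) = (3.87, 1.35)
(a₂, b₂) = (3.87, 1.35) − 0.01·(12.48, 13.8) = (3.7452, 1.212)
(a₃, b₃) = (3.7452, 1.212) − 0.01·(11.9808, 12.696) = (3.625392, 1.08504)
E(3.625392, 1.08504) = 23.375125513728

23.375125513728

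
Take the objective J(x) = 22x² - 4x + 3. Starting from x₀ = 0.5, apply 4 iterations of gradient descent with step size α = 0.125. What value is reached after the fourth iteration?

J′(x) = 44x - 4
x₁ = 0.5 − 0.125·18 = -1.75
x₂ = -1.75 − 0.125·(-81) = 8.375
x₃ = 8.375 − 0.125·364.5 = -37.1875
x₄ = -37.1875 − 0.125·(-1640.25) = 167.84375

167.84375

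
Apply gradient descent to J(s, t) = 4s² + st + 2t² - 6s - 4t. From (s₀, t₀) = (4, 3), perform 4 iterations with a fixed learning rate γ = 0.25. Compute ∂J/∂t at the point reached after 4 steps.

∇J = (8s + t - 6, s + 4t - 4)
(s₁, t₁) = (4, 3) − 0.25·(29, 12) = (-3.25, 0)
(s₂, t₂) = (-3.25, 0) − 0.25·(-32, -7.25) = (4.75, 1.8125)
(s₃, t₃) = (4.75, 1.8125) − 0.25·(33.8125, 8) = (-3.703125, -0.1875)
(s₄, t₄) = (-3.703125, -0.1875) − 0.25·(-35.8125, -8.453125) = (5.25, 1.92578125)
∂J/∂t at (5.25, 1.92578125) = 8.953125

8.953125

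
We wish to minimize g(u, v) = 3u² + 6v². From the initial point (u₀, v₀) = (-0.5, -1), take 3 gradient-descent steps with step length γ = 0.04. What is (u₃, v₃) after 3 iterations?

(-0.219488, -0.140608)

∇g = (6u, 12v)
Step 1: at (-0.5, -1), ∇g = (-3, -12) → (-0.5, -1) − 0.04·(-3, -12) = (-0.38, -0.52)
Step 2: at (-0.38, -0.52), ∇g = (-2.28, -6.24) → (-0.38, -0.52) − 0.04·(-2.28, -6.24) = (-0.2888, -0.2704)
Step 3: at (-0.2888, -0.2704), ∇g = (-1.7328, -3.2448) → (-0.2888, -0.2704) − 0.04·(-1.7328, -3.2448) = (-0.219488, -0.140608)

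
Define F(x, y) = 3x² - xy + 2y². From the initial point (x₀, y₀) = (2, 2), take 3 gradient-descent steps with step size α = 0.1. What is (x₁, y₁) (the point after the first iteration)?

∇F = (6x - y, -x + 4y)
(x₁, y₁) = (2, 2) − 0.1·(10, 6) = (1, 1.4)

(1, 1.4)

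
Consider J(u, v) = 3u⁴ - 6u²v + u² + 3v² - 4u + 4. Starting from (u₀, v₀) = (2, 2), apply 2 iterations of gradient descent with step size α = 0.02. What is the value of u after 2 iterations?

∇J = (12u³ - 12uv + 2u - 4, -6u² + 6v)
(u₁, v₁) = (2, 2) − 0.02·(48, -12) = (1.04, 2.24)
(u₂, v₂) = (1.04, 2.24) − 0.02·(-16.376832, 6.9504) = (1.36753664, 2.100992)
u = 1.36753664

1.36753664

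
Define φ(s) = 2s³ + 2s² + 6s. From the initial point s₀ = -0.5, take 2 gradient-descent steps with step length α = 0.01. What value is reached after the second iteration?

-0.6112815

φ′(s) = 6s² + 4s + 6
s₁ = -0.5 − 0.01·5.5 = -0.555
s₂ = -0.555 − 0.01·5.62815 = -0.6112815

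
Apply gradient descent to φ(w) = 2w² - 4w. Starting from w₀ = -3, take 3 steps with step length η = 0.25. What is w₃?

1

φ′(w) = 4w - 4
Step 1: φ′(-3) = -16; w₁ = -3 − 0.25·(-16) = 1
Step 2: φ′(1) = 0; w₂ = 1 − 0.25·0 = 1
Step 3: φ′(1) = 0; w₃ = 1 − 0.25·0 = 1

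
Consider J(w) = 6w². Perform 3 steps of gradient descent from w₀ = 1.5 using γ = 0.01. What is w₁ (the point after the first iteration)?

1.32

J′(w) = 12w
w₁ = 1.5 − 0.01·18 = 1.32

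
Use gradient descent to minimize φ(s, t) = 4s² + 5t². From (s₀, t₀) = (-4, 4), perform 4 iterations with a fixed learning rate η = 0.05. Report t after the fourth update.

∇φ = (8s, 10t)
(s₁, t₁) = (-4, 4) − 0.05·(-32, 40) = (-2.4, 2)
(s₂, t₂) = (-2.4, 2) − 0.05·(-19.2, 20) = (-1.44, 1)
(s₃, t₃) = (-1.44, 1) − 0.05·(-11.52, 10) = (-0.864, 0.5)
(s₄, t₄) = (-0.864, 0.5) − 0.05·(-6.912, 5) = (-0.5184, 0.25)
t = 0.25

0.25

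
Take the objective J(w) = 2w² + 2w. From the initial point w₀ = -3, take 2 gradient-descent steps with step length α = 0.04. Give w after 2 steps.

J′(w) = 4w + 2
w₁ = -3 − 0.04·(-10) = -2.6
w₂ = -2.6 − 0.04·(-8.4) = -2.264

-2.264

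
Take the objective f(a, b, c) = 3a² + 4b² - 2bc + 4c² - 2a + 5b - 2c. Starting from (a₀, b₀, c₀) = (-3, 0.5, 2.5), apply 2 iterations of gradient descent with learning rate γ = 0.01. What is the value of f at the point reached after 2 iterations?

41.20991664

∇f = (6a - 2, 8b - 2c + 5, -2b + 8c - 2)
(a₁, b₁, c₁) = (-3, 0.5, 2.5) − 0.01·(-20, 4, 17) = (-2.8, 0.46, 2.33)
(a₂, b₂, c₂) = (-2.8, 0.46, 2.33) − 0.01·(-18.8, 4.02, 15.72) = (-2.612, 0.4198, 2.1728)
f(-2.612, 0.4198, 2.1728) = 41.20991664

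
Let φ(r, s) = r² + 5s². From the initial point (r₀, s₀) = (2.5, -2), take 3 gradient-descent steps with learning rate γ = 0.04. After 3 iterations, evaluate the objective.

∇φ = (2r, 10s)
Step 1: at (2.5, -2), ∇φ = (5, -20) → (2.5, -2) − 0.04·(5, -20) = (2.3, -1.2)
Step 2: at (2.3, -1.2), ∇φ = (4.6, -12) → (2.3, -1.2) − 0.04·(4.6, -12) = (2.116, -0.72)
Step 3: at (2.116, -0.72), ∇φ = (4.232, -7.2) → (2.116, -0.72) − 0.04·(4.232, -7.2) = (1.94672, -0.432)
φ(1.94672, -0.432) = 4.7228387584

4.7228387584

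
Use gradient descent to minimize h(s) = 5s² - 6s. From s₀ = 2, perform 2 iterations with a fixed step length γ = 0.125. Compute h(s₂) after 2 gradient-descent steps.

-1.76171875

h′(s) = 10s - 6
s₁ = 2 − 0.125·14 = 0.25
s₂ = 0.25 − 0.125·(-3.5) = 0.6875
h(0.6875) = -1.76171875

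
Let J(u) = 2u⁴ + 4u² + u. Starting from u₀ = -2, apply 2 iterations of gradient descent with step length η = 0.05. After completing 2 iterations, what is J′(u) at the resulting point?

J′(u) = 8u³ + 8u + 1
Step 1: J′(-2) = -79; u₁ = -2 − 0.05·(-79) = 1.95
Step 2: J′(1.95) = 75.919; u₂ = 1.95 − 0.05·75.919 = -1.84595
J′(u) at (-1.84595) = -64.088660739559

-64.088660739559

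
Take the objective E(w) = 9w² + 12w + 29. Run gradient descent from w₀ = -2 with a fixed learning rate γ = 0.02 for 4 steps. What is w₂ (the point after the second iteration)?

-1.2128

E′(w) = 18w + 12
Step 1: E′(-2) = -24; w₁ = -2 − 0.02·(-24) = -1.52
Step 2: E′(-1.52) = -15.36; w₂ = -1.52 − 0.02·(-15.36) = -1.2128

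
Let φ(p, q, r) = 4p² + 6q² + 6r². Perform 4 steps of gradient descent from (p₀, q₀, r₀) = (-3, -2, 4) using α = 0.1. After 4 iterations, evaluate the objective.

0.00039936

∇φ = (8p, 12q, 12r)
(p₁, q₁, r₁) = (-3, -2, 4) − 0.1·(-24, -24, 48) = (-0.6, 0.4, -0.8)
(p₂, q₂, r₂) = (-0.6, 0.4, -0.8) − 0.1·(-4.8, 4.8, -9.6) = (-0.12, -0.08, 0.16)
(p₃, q₃, r₃) = (-0.12, -0.08, 0.16) − 0.1·(-0.96, -0.96, 1.92) = (-0.024, 0.016, -0.032)
(p₄, q₄, r₄) = (-0.024, 0.016, -0.032) − 0.1·(-0.192, 0.192, -0.384) = (-0.0048, -0.0032, 0.0064)
φ(-0.0048, -0.0032, 0.0064) = 0.00039936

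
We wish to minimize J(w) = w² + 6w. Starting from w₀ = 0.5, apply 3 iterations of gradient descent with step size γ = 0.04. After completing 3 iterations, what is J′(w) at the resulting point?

J′(w) = 2w + 6
Step 1: J′(0.5) = 7; w₁ = 0.5 − 0.04·7 = 0.22
Step 2: J′(0.22) = 6.44; w₂ = 0.22 − 0.04·6.44 = -0.0376
Step 3: J′(-0.0376) = 5.9248; w₃ = -0.0376 − 0.04·5.9248 = -0.274592
J′(w) at (-0.274592) = 5.450816

5.450816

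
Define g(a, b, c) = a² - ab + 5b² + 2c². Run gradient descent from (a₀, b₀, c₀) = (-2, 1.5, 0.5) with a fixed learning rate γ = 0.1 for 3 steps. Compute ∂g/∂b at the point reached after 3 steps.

∇g = (2a - b, -a + 10b, 4c)
Step 1: at (-2, 1.5, 0.5), ∇g = (-5.5, 17, 2) → (-2, 1.5, 0.5) − 0.1·(-5.5, 17, 2) = (-1.45, -0.2, 0.3)
Step 2: at (-1.45, -0.2, 0.3), ∇g = (-2.7, -0.55, 1.2) → (-1.45, -0.2, 0.3) − 0.1·(-2.7, -0.55, 1.2) = (-1.18, -0.145, 0.18)
Step 3: at (-1.18, -0.145, 0.18), ∇g = (-2.215, -0.27, 0.72) → (-1.18, -0.145, 0.18) − 0.1·(-2.215, -0.27, 0.72) = (-0.9585, -0.118, 0.108)
∂g/∂b at (-0.9585, -0.118, 0.108) = -0.2215

-0.2215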